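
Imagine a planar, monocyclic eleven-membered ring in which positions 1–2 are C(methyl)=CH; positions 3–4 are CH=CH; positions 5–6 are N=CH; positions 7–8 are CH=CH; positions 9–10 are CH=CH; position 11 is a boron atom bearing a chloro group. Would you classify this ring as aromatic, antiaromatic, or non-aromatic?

Aromatic

Every ring atom contributes a p orbital perpendicular to the ring (each doubly-bonded ring atom is sp² with one p-orbital electron; the doubly-bonded nitrogens are pyridine-type — their lone pairs lie in the ring plane, leaving one electron in the p orbital; the boron has an empty p orbital), so the π system is cyclic and fully conjugated.
Counting π electrons: 5 × 2 = 10 from the double-bond units + 0 from the B(chloro) atom = 10.
With 10 π electrons (n = 2), the Hückel 4n+2 condition holds.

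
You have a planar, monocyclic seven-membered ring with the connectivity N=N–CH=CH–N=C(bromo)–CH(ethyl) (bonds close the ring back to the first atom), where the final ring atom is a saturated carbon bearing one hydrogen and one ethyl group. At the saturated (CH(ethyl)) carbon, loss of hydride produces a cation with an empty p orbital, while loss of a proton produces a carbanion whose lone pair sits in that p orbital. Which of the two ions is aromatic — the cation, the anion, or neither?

The cation

In either ion the ring is fully conjugated: every atom, including the new sp² carbon, supplies a p orbital.
Cation: 3 × 2 + 0 = 6 π electrons → 4(1)+2, aromatic.
Anion: 3 × 2 + 2 = 8 π electrons → 4(2), antiaromatic.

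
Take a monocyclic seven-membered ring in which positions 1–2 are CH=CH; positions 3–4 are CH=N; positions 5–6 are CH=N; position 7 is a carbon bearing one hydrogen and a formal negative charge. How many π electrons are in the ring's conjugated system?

The p orbitals form a continuous loop: the double-bond atoms are sp², each contributing one p electron; each sp² =N– keeps its lone pair in-plane and puts one electron into the π system; the carbanion's lone pair occupies the p orbital. The ring is fully conjugated.
Adding the contributions, 3 × 2 = 6 from the double-bond units + 2 from the CH(-) atom = 8.

8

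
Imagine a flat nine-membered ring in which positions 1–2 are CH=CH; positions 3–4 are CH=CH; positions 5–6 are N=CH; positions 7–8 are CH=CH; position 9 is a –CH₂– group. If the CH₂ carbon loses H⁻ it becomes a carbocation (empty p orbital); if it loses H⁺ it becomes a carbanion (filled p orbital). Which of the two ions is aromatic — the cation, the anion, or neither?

The anion

Once that carbon is sp², every ring atom has a p orbital and both ions are fully conjugated.
Cation: 4 × 2 + 0 = 8 π electrons → 4(2), antiaromatic.
Anion: 4 × 2 + 2 = 10 π electrons → 4(2)+2, aromatic.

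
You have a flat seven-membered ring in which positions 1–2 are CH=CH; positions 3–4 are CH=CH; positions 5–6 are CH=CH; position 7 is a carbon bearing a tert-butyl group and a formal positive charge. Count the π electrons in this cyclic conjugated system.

All ring atoms are sp² and supply a p orbital to the ring (every atom in a ring double bond is sp² and brings one electron to the p orbital; the carbocation has an empty p orbital); the conjugation is uninterrupted.
Counting π electrons: 3 × 2 = 6 from the double-bond units + 0 from the C(tert-butyl)(+) atom = 6.

6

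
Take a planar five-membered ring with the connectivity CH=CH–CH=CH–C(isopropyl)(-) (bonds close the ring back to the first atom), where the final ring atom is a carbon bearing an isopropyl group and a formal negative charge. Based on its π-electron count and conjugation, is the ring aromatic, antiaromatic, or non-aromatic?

Aromatic

All ring atoms are sp² and supply a p orbital to the ring (every atom in a ring double bond is sp² and brings one electron to the p orbital; the carbanion's lone pair occupies the p orbital); the conjugation is uninterrupted.
π-electron count: 2 × 2 = 4 from the double-bond units + 2 from the C(isopropyl)(-) atom = 6.
That gives a 4n+2 count (6, n = 1).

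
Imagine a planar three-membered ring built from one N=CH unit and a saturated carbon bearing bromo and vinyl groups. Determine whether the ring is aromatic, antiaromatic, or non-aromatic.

At the C(bromo)(vinyl) position, that saturated carbon is sp³ and has no p orbital in the ring π system; the ring's p-orbital overlap is broken there.
Hückel's rule only applies to fully conjugated rings, so this one is simply non-aromatic.

Non-aromatic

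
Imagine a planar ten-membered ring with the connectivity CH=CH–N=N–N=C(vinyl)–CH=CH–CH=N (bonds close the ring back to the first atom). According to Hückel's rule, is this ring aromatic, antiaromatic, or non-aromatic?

The p orbitals form a continuous loop: every atom in a ring double bond is sp² and brings one electron to the p orbital; each sp² =N– keeps its lone pair in-plane and puts one electron into the π system. The ring is fully conjugated.
Counting π electrons: 5 × 2 = 10 from the 5 double-bond units.
Since 10 = 4·2 + 2, the ring meets the 4n+2 criterion.

Aromatic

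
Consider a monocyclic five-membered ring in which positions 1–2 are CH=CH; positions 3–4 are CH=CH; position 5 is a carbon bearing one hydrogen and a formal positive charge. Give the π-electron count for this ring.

4

The p orbitals form a continuous loop: every atom in a ring double bond is sp² and brings one electron to the p orbital; the carbocation has an empty p orbital. The ring is fully conjugated.
Adding the contributions, 2 × 2 = 4 from the double-bond units + 0 from the CH(+) atom = 4.
This is the cyclopentadienyl cation.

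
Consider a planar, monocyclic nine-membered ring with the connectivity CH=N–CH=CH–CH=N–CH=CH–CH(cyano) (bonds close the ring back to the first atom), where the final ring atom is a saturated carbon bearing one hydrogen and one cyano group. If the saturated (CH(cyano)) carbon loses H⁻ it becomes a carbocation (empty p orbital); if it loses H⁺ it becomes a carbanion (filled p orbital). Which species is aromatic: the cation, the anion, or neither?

The anion

Both ions have a continuous loop of p orbitals — each ring atom is sp².
Cation: 4 × 2 + 0 = 8 π electrons → 4(2), antiaromatic.
Anion: 4 × 2 + 2 = 10 π electrons → 4(2)+2, aromatic.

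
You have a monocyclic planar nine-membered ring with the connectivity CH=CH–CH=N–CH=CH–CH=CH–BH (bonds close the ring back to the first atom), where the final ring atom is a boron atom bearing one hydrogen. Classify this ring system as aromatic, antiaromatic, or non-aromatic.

Check conjugation: every atom in a ring double bond is sp² and brings one electron to the p orbital; each sp² =N– keeps its lone pair in-plane and puts one electron into the π system; the boron has an empty p orbital — every position has a p orbital, so the cyclic π system is continuous.
Tallying contributions gives 4 × 2 = 8 from the double-bond units + 0 from the BH atom = 8.
With 8 = 4·2 π electrons, Hückel's rule classifies the planar ring as antiaromatic.

Antiaromatic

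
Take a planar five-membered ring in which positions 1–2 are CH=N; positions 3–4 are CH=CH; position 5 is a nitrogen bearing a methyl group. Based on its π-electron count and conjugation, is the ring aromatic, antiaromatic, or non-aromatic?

Aromatic

Check conjugation: each doubly-bonded ring atom is sp² with one p-orbital electron; each sp² =N– keeps its lone pair in-plane and puts one electron into the π system; the pyrrole-type nitrogen donates its lone pair from the p orbital — every position has a p orbital, so the cyclic π system is continuous.
π-electron count: 2 × 2 = 4 from the double-bond units + 2 from the N(methyl) atom = 6.
That gives a 4n+2 count (6, n = 1).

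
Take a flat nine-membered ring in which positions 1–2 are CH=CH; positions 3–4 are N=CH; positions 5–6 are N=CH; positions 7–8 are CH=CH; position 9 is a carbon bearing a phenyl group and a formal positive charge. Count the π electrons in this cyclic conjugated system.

Check conjugation: every atom in a ring double bond is sp² and brings one electron to the p orbital; each sp² =N– keeps its lone pair in-plane and puts one electron into the π system; the carbocation has an empty p orbital — every position has a p orbital, so the cyclic π system is continuous.
π-electron count: 4 × 2 = 8 from the double-bond units + 0 from the C(phenyl)(+) atom = 8.

8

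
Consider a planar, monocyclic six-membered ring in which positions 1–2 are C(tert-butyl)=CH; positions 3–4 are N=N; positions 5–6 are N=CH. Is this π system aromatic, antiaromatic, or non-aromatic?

Aromatic

The p orbitals form a continuous loop: each doubly-bonded ring atom is sp² with one p-orbital electron; each =N– nitrogen is pyridine-type (lone pair in the sp² plane, one electron in the p orbital). The ring is fully conjugated.
Counting π electrons: 3 × 2 = 6 from the 3 double-bond units.
Since 6 = 4·1 + 2, the ring meets the 4n+2 criterion.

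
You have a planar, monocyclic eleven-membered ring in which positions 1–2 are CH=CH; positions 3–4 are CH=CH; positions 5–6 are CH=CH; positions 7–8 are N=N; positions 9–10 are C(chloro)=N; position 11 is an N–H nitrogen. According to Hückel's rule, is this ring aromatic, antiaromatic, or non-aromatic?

Check conjugation: each doubly-bonded ring atom is sp² with one p-orbital electron; the doubly-bonded nitrogens are pyridine-type — their lone pairs lie in the ring plane, leaving one electron in the p orbital; the pyrrole-type nitrogen donates its lone pair from the p orbital — every position has a p orbital, so the cyclic π system is continuous.
Tallying contributions gives 5 × 2 = 10 from the double-bond units + 2 from the NH atom = 12.
12 = 4(3); a planar, fully conjugated 4n system is antiaromatic.

Antiaromatic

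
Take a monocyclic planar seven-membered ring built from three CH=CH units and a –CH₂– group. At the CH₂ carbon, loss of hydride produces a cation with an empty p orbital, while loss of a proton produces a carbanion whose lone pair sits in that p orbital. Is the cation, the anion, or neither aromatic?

In both ions every ring atom is sp² and contributes a p orbital, so both rings are fully conjugated.
Cation: 3 × 2 + 0 = 6 π electrons → 4(1)+2, aromatic.
Anion: 3 × 2 + 2 = 8 π electrons → 4(2), antiaromatic.

The cation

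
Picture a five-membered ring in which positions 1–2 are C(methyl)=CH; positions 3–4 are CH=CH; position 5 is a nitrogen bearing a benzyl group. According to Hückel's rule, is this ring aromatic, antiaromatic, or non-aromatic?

Check conjugation: every atom in a ring double bond is sp² and brings one electron to the p orbital; the pyrrole-type nitrogen donates its lone pair from the p orbital — every position has a p orbital, so the cyclic π system is continuous.
Adding the contributions, 2 × 2 = 4 from the double-bond units + 2 from the N(benzyl) atom = 6.
Since 6 = 4·1 + 2, the ring meets the 4n+2 criterion.

Aromatic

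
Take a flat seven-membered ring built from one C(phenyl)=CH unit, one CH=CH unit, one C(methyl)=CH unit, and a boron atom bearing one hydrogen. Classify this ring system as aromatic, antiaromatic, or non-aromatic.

All ring atoms are sp² and supply a p orbital to the ring (each doubly-bonded ring atom is sp² with one p-orbital electron; the boron has an empty p orbital); the conjugation is uninterrupted.
Tallying contributions gives 3 × 2 = 6 from the double-bond units + 0 from the BH atom = 6.
6 = 4(1) + 2, which satisfies Hückel's 4n+2 rule.

Aromatic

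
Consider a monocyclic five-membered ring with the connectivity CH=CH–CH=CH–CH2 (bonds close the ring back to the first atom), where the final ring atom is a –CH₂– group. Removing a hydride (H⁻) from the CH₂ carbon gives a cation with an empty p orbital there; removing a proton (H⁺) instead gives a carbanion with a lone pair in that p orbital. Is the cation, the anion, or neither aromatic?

In either ion the ring is fully conjugated: every atom, including the new sp² carbon, supplies a p orbital.
Cation: 2 × 2 + 0 = 4 π electrons → 4(1), antiaromatic.
Anion: 2 × 2 + 2 = 6 π electrons → 4(1)+2, aromatic.

The anion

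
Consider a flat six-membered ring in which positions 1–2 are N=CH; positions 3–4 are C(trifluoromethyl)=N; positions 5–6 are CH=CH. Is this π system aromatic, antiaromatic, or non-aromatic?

All ring atoms are sp² and supply a p orbital to the ring (each doubly-bonded ring atom is sp² with one p-orbital electron; the doubly-bonded nitrogens are pyridine-type — their lone pairs lie in the ring plane, leaving one electron in the p orbital); the conjugation is uninterrupted.
Tallying contributions gives 3 × 2 = 6 from the 3 double-bond units.
That gives a 4n+2 count (6, n = 1).

Aromatic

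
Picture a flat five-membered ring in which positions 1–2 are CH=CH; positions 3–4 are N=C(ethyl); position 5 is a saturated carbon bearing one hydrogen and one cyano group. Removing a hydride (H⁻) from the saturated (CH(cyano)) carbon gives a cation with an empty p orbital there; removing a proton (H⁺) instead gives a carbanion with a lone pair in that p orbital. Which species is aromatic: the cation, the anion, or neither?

The anion

Both ions have a continuous loop of p orbitals — each ring atom is sp².
Cation: 2 × 2 + 0 = 4 π electrons → 4(1), antiaromatic.
Anion: 2 × 2 + 2 = 6 π electrons → 4(1)+2, aromatic.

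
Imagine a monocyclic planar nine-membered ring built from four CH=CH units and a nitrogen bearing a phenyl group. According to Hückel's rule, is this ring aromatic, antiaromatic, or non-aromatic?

Aromatic

Check conjugation: each doubly-bonded ring atom is sp² with one p-orbital electron; the pyrrole-type nitrogen donates its lone pair from the p orbital — every position has a p orbital, so the cyclic π system is continuous.
Tallying contributions gives 4 × 2 = 8 from the double-bond units + 2 from the N(phenyl) atom = 10.
Since 10 = 4·2 + 2, the ring meets the 4n+2 criterion.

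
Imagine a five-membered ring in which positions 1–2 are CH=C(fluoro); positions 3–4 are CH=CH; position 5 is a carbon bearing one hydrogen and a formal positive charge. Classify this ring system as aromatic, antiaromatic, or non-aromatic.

Antiaromatic

All ring atoms are sp² and supply a p orbital to the ring (each doubly-bonded ring atom is sp² with one p-orbital electron; the carbocation has an empty p orbital); the conjugation is uninterrupted.
Tallying contributions gives 2 × 2 = 4 from the double-bond units + 0 from the CH(+) atom = 4.
A 4n π count (4, n = 1) in a planar conjugated ring means antiaromatic.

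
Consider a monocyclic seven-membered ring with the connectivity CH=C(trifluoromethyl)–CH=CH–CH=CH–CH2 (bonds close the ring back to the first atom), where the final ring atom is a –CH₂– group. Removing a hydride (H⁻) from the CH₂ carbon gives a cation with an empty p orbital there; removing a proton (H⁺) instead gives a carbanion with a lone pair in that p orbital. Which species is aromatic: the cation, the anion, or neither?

The cation

In both ions every ring atom is sp² and contributes a p orbital, so both rings are fully conjugated.
Cation: 3 × 2 + 0 = 6 π electrons → 4(1)+2, aromatic.
Anion: 3 × 2 + 2 = 8 π electrons → 4(2), antiaromatic.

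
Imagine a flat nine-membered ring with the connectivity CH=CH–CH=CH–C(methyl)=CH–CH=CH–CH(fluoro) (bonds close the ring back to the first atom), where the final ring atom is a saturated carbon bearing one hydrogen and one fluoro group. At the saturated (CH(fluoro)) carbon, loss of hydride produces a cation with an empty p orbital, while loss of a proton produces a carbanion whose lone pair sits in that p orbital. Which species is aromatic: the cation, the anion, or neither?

The anion

In either ion the ring is fully conjugated: every atom, including the new sp² carbon, supplies a p orbital.
Cation: 4 × 2 + 0 = 8 π electrons → 4(2), antiaromatic.
Anion: 4 × 2 + 2 = 10 π electrons → 4(2)+2, aromatic.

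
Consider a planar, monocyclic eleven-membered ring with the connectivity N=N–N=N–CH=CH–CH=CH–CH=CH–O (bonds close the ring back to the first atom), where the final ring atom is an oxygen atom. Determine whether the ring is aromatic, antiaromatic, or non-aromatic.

Antiaromatic

Every ring atom contributes a p orbital perpendicular to the ring (every atom in a ring double bond is sp² and brings one electron to the p orbital; each sp² =N– keeps its lone pair in-plane and puts one electron into the π system; the oxygen donates one lone pair from its p orbital), so the π system is cyclic and fully conjugated.
Tallying contributions gives 5 × 2 = 10 from the double-bond units + 2 from the O atom = 12.
With 12 = 4·3 π electrons, Hückel's rule classifies the planar ring as antiaromatic.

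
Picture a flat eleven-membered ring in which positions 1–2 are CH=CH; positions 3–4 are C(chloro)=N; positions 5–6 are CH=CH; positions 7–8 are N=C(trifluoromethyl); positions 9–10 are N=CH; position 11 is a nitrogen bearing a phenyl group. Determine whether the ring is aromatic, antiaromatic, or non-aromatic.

Antiaromatic

All ring atoms are sp² and supply a p orbital to the ring (every atom in a ring double bond is sp² and brings one electron to the p orbital; each =N– nitrogen is pyridine-type (lone pair in the sp² plane, one electron in the p orbital); the pyrrole-type nitrogen donates its lone pair from the p orbital); the conjugation is uninterrupted.
Tallying contributions gives 5 × 2 = 10 from the double-bond units + 2 from the N(phenyl) atom = 12.
12 is a 4n count (n = 3), so the planar conjugated ring is antiaromatic.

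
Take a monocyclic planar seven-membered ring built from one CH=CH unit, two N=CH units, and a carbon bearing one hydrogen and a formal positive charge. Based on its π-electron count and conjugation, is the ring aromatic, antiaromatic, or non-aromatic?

All ring atoms are sp² and supply a p orbital to the ring (the double-bond atoms are sp², each contributing one p electron; each =N– nitrogen is pyridine-type (lone pair in the sp² plane, one electron in the p orbital); the carbocation has an empty p orbital); the conjugation is uninterrupted.
π-electron count: 3 × 2 = 6 from the double-bond units + 0 from the CH(+) atom = 6.
6 = 4(1) + 2, which satisfies Hückel's 4n+2 rule.

Aromatic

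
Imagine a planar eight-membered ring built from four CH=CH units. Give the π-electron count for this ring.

8

Every ring atom contributes a p orbital perpendicular to the ring (each doubly-bonded ring atom is sp² with one p-orbital electron), so the π system is cyclic and fully conjugated.
π-electron count: 4 × 2 = 8 from the 4 double-bond units.
(The species described is cyclooctatetraene.)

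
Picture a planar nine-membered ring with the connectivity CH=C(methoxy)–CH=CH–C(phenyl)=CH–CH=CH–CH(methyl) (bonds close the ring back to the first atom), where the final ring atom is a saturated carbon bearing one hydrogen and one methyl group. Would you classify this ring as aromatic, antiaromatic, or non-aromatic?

The CH(methyl) position has four σ bonds — that saturated carbon is sp³ and has no p orbital in the ring π system — so the cyclic conjugation is interrupted.
Broken conjugation rules out both aromaticity and antiaromaticity.

Non-aromatic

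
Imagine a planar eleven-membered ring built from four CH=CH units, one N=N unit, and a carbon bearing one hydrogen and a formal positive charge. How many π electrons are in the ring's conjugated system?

Every ring atom contributes a p orbital perpendicular to the ring (the double-bond atoms are sp², each contributing one p electron; the doubly-bonded nitrogens are pyridine-type — their lone pairs lie in the ring plane, leaving one electron in the p orbital; the carbocation has an empty p orbital), so the π system is cyclic and fully conjugated.
Adding the contributions, 5 × 2 = 10 from the double-bond units + 0 from the CH(+) atom = 10.

10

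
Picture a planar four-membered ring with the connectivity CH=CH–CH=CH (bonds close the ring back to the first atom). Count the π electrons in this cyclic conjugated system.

Every ring atom contributes a p orbital perpendicular to the ring (each doubly-bonded ring atom is sp² with one p-orbital electron), so the π system is cyclic and fully conjugated.
π-electron count: 2 × 2 = 4 from the 2 double-bond units.

4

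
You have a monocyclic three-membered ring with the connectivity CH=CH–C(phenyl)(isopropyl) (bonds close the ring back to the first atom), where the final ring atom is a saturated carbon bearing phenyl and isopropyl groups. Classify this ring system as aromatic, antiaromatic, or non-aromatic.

Because that saturated carbon is sp³ and has no p orbital in the ring π system at the C(phenyl)(isopropyl) position, the π system cannot extend all the way around the ring.
Broken conjugation rules out both aromaticity and antiaromaticity.

Non-aromatic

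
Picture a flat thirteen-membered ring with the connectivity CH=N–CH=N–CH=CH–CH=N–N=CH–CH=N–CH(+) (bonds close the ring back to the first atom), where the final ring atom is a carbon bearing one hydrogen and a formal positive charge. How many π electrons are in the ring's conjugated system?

The p orbitals form a continuous loop: the double-bond atoms are sp², each contributing one p electron; the doubly-bonded nitrogens are pyridine-type — their lone pairs lie in the ring plane, leaving one electron in the p orbital; the carbocation has an empty p orbital. The ring is fully conjugated.
π-electron count: 6 × 2 = 12 from the double-bond units + 0 from the CH(+) atom = 12.

12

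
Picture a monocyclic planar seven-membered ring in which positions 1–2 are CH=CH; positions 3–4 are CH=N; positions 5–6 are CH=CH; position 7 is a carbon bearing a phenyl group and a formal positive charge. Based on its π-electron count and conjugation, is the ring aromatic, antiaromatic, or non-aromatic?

Aromatic

All ring atoms are sp² and supply a p orbital to the ring (every atom in a ring double bond is sp² and brings one electron to the p orbital; each sp² =N– keeps its lone pair in-plane and puts one electron into the π system; the carbocation has an empty p orbital); the conjugation is uninterrupted.
Adding the contributions, 3 × 2 = 6 from the double-bond units + 0 from the C(phenyl)(+) atom = 6.
With 6 π electrons (n = 1), the Hückel 4n+2 condition holds.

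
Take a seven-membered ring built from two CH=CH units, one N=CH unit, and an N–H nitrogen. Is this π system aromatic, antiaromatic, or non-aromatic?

Antiaromatic

Every ring atom contributes a p orbital perpendicular to the ring (the double-bond atoms are sp², each contributing one p electron; the doubly-bonded nitrogens are pyridine-type — their lone pairs lie in the ring plane, leaving one electron in the p orbital; the pyrrole-type nitrogen donates its lone pair from the p orbital), so the π system is cyclic and fully conjugated.
π-electron count: 3 × 2 = 6 from the double-bond units + 2 from the NH atom = 8.
A 4n π count (8, n = 2) in a planar conjugated ring means antiaromatic.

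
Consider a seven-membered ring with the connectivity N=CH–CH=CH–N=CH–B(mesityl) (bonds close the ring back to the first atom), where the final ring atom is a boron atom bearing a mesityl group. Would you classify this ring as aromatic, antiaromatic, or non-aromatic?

All ring atoms are sp² and supply a p orbital to the ring (each doubly-bonded ring atom is sp² with one p-orbital electron; each sp² =N– keeps its lone pair in-plane and puts one electron into the π system; the boron has an empty p orbital); the conjugation is uninterrupted.
π-electron count: 3 × 2 = 6 from the double-bond units + 0 from the B(mesityl) atom = 6.
With 6 π electrons (n = 1), the Hückel 4n+2 condition holds.

Aromatic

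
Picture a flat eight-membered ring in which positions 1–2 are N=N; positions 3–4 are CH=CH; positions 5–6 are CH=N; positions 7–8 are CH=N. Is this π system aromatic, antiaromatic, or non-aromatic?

All ring atoms are sp² and supply a p orbital to the ring (every atom in a ring double bond is sp² and brings one electron to the p orbital; each =N– nitrogen is pyridine-type (lone pair in the sp² plane, one electron in the p orbital)); the conjugation is uninterrupted.
π-electron count: 4 × 2 = 8 from the 4 double-bond units.
8 is a 4n count (n = 2), so the planar conjugated ring is antiaromatic.

Antiaromatic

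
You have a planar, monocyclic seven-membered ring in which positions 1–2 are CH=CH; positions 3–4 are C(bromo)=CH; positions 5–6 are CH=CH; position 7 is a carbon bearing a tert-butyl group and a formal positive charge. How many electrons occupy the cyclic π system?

6

Every ring atom contributes a p orbital perpendicular to the ring (every atom in a ring double bond is sp² and brings one electron to the p orbital; the carbocation has an empty p orbital), so the π system is cyclic and fully conjugated.
Tallying contributions gives 3 × 2 = 6 from the double-bond units + 0 from the C(tert-butyl)(+) atom = 6.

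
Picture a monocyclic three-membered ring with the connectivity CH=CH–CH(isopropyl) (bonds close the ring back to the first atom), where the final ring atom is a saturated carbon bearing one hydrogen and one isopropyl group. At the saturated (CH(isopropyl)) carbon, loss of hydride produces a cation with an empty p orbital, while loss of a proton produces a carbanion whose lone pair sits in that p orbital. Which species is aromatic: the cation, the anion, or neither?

The cation

In both ions every ring atom is sp² and contributes a p orbital, so both rings are fully conjugated.
Cation: 1 × 2 + 0 = 2 π electrons → 4(0)+2, aromatic.
Anion: 1 × 2 + 2 = 4 π electrons → 4(1), antiaromatic.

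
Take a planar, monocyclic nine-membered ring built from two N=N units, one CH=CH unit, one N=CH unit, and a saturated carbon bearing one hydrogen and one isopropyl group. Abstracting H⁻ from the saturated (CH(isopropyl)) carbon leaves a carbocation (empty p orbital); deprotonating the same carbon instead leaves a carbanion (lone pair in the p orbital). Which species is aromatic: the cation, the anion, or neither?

The anion

Both ions have a continuous loop of p orbitals — each ring atom is sp².
Cation: 4 × 2 + 0 = 8 π electrons → 4(2), antiaromatic.
Anion: 4 × 2 + 2 = 10 π electrons → 4(2)+2, aromatic.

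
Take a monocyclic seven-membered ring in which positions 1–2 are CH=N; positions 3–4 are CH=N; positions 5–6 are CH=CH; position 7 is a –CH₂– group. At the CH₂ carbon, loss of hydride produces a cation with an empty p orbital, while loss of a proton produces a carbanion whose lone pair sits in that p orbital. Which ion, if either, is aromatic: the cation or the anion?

The cation

Once that carbon is sp², every ring atom has a p orbital and both ions are fully conjugated.
Cation: 3 × 2 + 0 = 6 π electrons → 4(1)+2, aromatic.
Anion: 3 × 2 + 2 = 8 π electrons → 4(2), antiaromatic.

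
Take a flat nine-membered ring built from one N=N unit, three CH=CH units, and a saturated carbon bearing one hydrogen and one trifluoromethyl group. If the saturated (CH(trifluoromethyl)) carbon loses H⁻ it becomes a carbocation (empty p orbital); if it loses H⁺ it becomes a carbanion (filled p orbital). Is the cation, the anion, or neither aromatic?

Once that carbon is sp², every ring atom has a p orbital and both ions are fully conjugated.
Cation: 4 × 2 + 0 = 8 π electrons → 4(2), antiaromatic.
Anion: 4 × 2 + 2 = 10 π electrons → 4(2)+2, aromatic.

The anion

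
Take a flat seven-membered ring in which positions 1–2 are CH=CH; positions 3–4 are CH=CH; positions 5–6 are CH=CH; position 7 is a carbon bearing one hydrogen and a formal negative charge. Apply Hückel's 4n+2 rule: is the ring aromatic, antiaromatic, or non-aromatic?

Antiaromatic

All ring atoms are sp² and supply a p orbital to the ring (every atom in a ring double bond is sp² and brings one electron to the p orbital; the carbanion's lone pair occupies the p orbital); the conjugation is uninterrupted.
Adding the contributions, 3 × 2 = 6 from the double-bond units + 2 from the CH(-) atom = 8.
With 8 = 4·2 π electrons, Hückel's rule classifies the planar ring as antiaromatic.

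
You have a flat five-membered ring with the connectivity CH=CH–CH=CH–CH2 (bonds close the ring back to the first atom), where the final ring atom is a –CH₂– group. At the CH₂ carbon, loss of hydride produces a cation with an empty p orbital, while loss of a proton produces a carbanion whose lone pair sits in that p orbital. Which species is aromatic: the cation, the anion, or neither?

The anion

Once that carbon is sp², every ring atom has a p orbital and both ions are fully conjugated.
Cation: 2 × 2 + 0 = 4 π electrons → 4(1), antiaromatic.
Anion: 2 × 2 + 2 = 6 π electrons → 4(1)+2, aromatic.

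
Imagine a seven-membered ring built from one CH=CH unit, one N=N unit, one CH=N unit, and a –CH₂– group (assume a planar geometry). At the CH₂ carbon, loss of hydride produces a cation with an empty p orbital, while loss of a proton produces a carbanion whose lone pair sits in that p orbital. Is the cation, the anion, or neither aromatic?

Both ions have a continuous loop of p orbitals — each ring atom is sp².
Cation: 3 × 2 + 0 = 6 π electrons → 4(1)+2, aromatic.
Anion: 3 × 2 + 2 = 8 π electrons → 4(2), antiaromatic.

The cation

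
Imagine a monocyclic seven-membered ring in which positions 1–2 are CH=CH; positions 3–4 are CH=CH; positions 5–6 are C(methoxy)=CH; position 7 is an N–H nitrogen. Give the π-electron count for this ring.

Check conjugation: every atom in a ring double bond is sp² and brings one electron to the p orbital; the pyrrole-type nitrogen donates its lone pair from the p orbital — every position has a p orbital, so the cyclic π system is continuous.
Adding the contributions, 3 × 2 = 6 from the double-bond units + 2 from the NH atom = 8.

8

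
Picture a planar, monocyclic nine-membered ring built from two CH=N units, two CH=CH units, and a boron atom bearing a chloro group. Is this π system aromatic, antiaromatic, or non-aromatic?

Antiaromatic

The p orbitals form a continuous loop: every atom in a ring double bond is sp² and brings one electron to the p orbital; each sp² =N– keeps its lone pair in-plane and puts one electron into the π system; the boron has an empty p orbital. The ring is fully conjugated.
π-electron count: 4 × 2 = 8 from the double-bond units + 0 from the B(chloro) atom = 8.
A 4n π count (8, n = 2) in a planar conjugated ring means antiaromatic.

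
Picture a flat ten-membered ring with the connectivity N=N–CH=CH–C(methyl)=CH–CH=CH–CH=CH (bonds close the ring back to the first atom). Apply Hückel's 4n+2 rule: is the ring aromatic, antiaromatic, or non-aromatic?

Aromatic

All ring atoms are sp² and supply a p orbital to the ring (each doubly-bonded ring atom is sp² with one p-orbital electron; the doubly-bonded nitrogens are pyridine-type — their lone pairs lie in the ring plane, leaving one electron in the p orbital); the conjugation is uninterrupted.
Tallying contributions gives 5 × 2 = 10 from the 5 double-bond units.
With 10 π electrons (n = 2), the Hückel 4n+2 condition holds.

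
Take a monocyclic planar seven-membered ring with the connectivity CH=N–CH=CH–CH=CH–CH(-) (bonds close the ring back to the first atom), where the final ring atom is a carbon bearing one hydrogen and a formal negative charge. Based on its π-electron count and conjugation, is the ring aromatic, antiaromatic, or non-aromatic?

Antiaromatic

Every ring atom contributes a p orbital perpendicular to the ring (each doubly-bonded ring atom is sp² with one p-orbital electron; each =N– nitrogen is pyridine-type (lone pair in the sp² plane, one electron in the p orbital); the carbanion's lone pair occupies the p orbital), so the π system is cyclic and fully conjugated.
Tallying contributions gives 3 × 2 = 6 from the double-bond units + 2 from the CH(-) atom = 8.
8 = 4(2); a planar, fully conjugated 4n system is antiaromatic.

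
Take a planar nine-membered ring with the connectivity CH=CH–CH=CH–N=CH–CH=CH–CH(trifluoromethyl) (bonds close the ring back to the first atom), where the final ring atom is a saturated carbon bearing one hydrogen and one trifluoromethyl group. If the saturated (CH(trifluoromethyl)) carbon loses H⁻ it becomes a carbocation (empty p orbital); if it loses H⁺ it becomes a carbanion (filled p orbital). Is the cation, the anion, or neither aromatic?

The anion

Both ions have a continuous loop of p orbitals — each ring atom is sp².
Cation: 4 × 2 + 0 = 8 π electrons → 4(2), antiaromatic.
Anion: 4 × 2 + 2 = 10 π electrons → 4(2)+2, aromatic.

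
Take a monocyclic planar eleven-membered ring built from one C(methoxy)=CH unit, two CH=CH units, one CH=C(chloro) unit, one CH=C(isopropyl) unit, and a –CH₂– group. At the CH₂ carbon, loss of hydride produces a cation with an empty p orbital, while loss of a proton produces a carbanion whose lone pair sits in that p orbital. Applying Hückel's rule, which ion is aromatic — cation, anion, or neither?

The cation

In either ion the ring is fully conjugated: every atom, including the new sp² carbon, supplies a p orbital.
Cation: 5 × 2 + 0 = 10 π electrons → 4(2)+2, aromatic.
Anion: 5 × 2 + 2 = 12 π electrons → 4(3), antiaromatic.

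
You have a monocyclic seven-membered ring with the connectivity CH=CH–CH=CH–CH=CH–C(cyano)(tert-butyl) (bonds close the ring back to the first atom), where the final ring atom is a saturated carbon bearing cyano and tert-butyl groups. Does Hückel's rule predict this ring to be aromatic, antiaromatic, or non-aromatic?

Non-aromatic

At the C(cyano)(tert-butyl) position, that saturated carbon is sp³ and has no p orbital in the ring π system; the ring's p-orbital overlap is broken there.
A ring that is not fully conjugated cannot be aromatic or antiaromatic regardless of its π-electron count.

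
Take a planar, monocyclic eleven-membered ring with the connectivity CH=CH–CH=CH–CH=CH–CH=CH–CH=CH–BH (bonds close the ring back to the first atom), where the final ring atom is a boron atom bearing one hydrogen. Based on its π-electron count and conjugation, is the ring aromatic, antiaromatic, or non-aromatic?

Aromatic

All ring atoms are sp² and supply a p orbital to the ring (each doubly-bonded ring atom is sp² with one p-orbital electron; the boron has an empty p orbital); the conjugation is uninterrupted.
Adding the contributions, 5 × 2 = 10 from the double-bond units + 0 from the BH atom = 10.
That gives a 4n+2 count (10, n = 2).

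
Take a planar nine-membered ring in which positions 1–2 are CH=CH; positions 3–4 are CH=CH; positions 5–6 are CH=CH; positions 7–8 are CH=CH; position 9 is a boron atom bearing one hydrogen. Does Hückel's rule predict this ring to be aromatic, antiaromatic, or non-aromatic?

Antiaromatic

All ring atoms are sp² and supply a p orbital to the ring (the double-bond atoms are sp², each contributing one p electron; the boron has an empty p orbital); the conjugation is uninterrupted.
Adding the contributions, 4 × 2 = 8 from the double-bond units + 0 from the BH atom = 8.
A 4n π count (8, n = 2) in a planar conjugated ring means antiaromatic.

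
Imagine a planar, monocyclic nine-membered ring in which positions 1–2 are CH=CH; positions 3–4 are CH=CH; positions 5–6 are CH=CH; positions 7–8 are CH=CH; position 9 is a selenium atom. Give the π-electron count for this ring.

Every ring atom contributes a p orbital perpendicular to the ring (each doubly-bonded ring atom is sp² with one p-orbital electron; the selenium donates one lone pair from its p orbital), so the π system is cyclic and fully conjugated.
π-electron count: 4 × 2 = 8 from the double-bond units + 2 from the Se atom = 10.

10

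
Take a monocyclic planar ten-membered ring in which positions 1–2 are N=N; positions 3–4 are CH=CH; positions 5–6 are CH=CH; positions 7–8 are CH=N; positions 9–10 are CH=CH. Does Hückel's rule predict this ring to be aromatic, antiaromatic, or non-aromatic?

Aromatic

Check conjugation: each doubly-bonded ring atom is sp² with one p-orbital electron; each =N– nitrogen is pyridine-type (lone pair in the sp² plane, one electron in the p orbital) — every position has a p orbital, so the cyclic π system is continuous.
Tallying contributions gives 5 × 2 = 10 from the 5 double-bond units.
With 10 π electrons (n = 2), the Hückel 4n+2 condition holds.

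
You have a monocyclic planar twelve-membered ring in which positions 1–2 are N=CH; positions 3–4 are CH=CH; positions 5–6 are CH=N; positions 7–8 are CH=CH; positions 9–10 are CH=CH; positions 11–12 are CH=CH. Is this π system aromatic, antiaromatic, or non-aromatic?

Antiaromatic

Check conjugation: the double-bond atoms are sp², each contributing one p electron; the doubly-bonded nitrogens are pyridine-type — their lone pairs lie in the ring plane, leaving one electron in the p orbital — every position has a p orbital, so the cyclic π system is continuous.
Tallying contributions gives 6 × 2 = 12 from the 6 double-bond units.
12 is a 4n count (n = 3), so the planar conjugated ring is antiaromatic.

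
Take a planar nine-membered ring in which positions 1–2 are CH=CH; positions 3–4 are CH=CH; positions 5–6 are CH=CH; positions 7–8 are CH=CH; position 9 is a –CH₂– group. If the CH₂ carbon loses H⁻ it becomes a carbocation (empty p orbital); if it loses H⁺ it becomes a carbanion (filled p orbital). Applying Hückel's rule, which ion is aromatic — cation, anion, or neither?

Both ions have a continuous loop of p orbitals — each ring atom is sp².
Cation: 4 × 2 + 0 = 8 π electrons → 4(2), antiaromatic.
Anion: 4 × 2 + 2 = 10 π electrons → 4(2)+2, aromatic.

The anion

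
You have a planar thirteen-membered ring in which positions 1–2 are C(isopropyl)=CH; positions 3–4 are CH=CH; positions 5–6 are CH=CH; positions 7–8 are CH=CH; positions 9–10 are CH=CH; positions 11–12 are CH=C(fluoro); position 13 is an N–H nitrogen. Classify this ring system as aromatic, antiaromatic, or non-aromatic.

Aromatic

The p orbitals form a continuous loop: the double-bond atoms are sp², each contributing one p electron; the pyrrole-type nitrogen donates its lone pair from the p orbital. The ring is fully conjugated.
Counting π electrons: 6 × 2 = 12 from the double-bond units + 2 from the NH atom = 14.
With 14 π electrons (n = 3), the Hückel 4n+2 condition holds.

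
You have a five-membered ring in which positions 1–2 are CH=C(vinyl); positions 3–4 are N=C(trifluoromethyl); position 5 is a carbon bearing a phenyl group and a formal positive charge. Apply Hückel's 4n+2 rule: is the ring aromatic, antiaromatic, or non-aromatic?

All ring atoms are sp² and supply a p orbital to the ring (each doubly-bonded ring atom is sp² with one p-orbital electron; each sp² =N– keeps its lone pair in-plane and puts one electron into the π system; the carbocation has an empty p orbital); the conjugation is uninterrupted.
Tallying contributions gives 2 × 2 = 4 from the double-bond units + 0 from the C(phenyl)(+) atom = 4.
A 4n π count (4, n = 1) in a planar conjugated ring means antiaromatic.

Antiaromatic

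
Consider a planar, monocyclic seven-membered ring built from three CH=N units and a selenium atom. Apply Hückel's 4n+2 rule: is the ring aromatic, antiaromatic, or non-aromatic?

Antiaromatic

Every ring atom contributes a p orbital perpendicular to the ring (each doubly-bonded ring atom is sp² with one p-orbital electron; each =N– nitrogen is pyridine-type (lone pair in the sp² plane, one electron in the p orbital); the selenium donates one lone pair from its p orbital), so the π system is cyclic and fully conjugated.
π-electron count: 3 × 2 = 6 from the double-bond units + 2 from the Se atom = 8.
8 = 4(2); a planar, fully conjugated 4n system is antiaromatic.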